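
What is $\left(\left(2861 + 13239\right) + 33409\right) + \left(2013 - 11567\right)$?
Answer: $39955$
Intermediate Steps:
$\left(\left(2861 + 13239\right) + 33409\right) + \left(2013 - 11567\right) = \left(16100 + 33409\right) - 9554 = 49509 - 9554 = 39955$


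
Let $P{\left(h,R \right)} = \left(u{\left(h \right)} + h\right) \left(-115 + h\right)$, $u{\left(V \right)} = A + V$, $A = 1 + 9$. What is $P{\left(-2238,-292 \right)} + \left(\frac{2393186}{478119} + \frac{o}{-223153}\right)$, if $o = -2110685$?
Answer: $\frac{1121191962849618059}{106693689207} \approx 1.0509 \cdot 10^{7}$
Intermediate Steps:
$A = 10$
$u{\left(V \right)} = 10 + V$
$P{\left(h,R \right)} = \left(-115 + h\right) \left(10 + 2 h\right)$ ($P{\left(h,R \right)} = \left(\left(10 + h\right) + h\right) \left(-115 + h\right) = \left(10 + 2 h\right) \left(-115 + h\right) = \left(-115 + h\right) \left(10 + 2 h\right)$)
$P{\left(-2238,-292 \right)} + \left(\frac{2393186}{478119} + \frac{o}{-223153}\right) = \left(-1150 - -492360 + 2 \left(-2238\right)^{2}\right) + \left(\frac{2393186}{478119} - \frac{2110685}{-223153}\right) = \left(-1150 + 492360 + 2 \cdot 5008644\right) + \left(2393186 \cdot \frac{1}{478119} - - \frac{2110685}{223153}\right) = \left(-1150 + 492360 + 10017288\right) + \left(\frac{2393186}{478119} + \frac{2110685}{223153}\right) = 10508498 + \frac{1543205236973}{106693689207} = \frac{1121191962849618059}{106693689207}$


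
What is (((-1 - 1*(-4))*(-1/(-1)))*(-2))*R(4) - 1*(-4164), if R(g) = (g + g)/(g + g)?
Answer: 4158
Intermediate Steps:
R(g) = 1 (R(g) = (2*g)/((2*g)) = (2*g)*(1/(2*g)) = 1)
(((-1 - 1*(-4))*(-1/(-1)))*(-2))*R(4) - 1*(-4164) = (((-1 - 1*(-4))*(-1/(-1)))*(-2))*1 - 1*(-4164) = (((-1 + 4)*(-1*(-1)))*(-2))*1 + 4164 = ((3*1)*(-2))*1 + 4164 = (3*(-2))*1 + 4164 = -6*1 + 4164 = -6 + 4164 = 4158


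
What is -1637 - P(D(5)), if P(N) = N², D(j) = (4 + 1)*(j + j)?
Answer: -4137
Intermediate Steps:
D(j) = 10*j (D(j) = 5*(2*j) = 10*j)
-1637 - P(D(5)) = -1637 - (10*5)² = -1637 - 1*50² = -1637 - 1*2500 = -1637 - 2500 = -4137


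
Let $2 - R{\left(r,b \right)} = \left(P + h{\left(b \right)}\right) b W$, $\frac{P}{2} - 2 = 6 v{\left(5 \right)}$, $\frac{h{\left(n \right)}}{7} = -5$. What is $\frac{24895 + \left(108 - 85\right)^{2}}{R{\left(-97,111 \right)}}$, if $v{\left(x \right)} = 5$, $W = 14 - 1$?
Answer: $- \frac{25424}{41845} \approx -0.60758$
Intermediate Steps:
$h{\left(n \right)} = -35$ ($h{\left(n \right)} = 7 \left(-5\right) = -35$)
$W = 13$ ($W = 14 - 1 = 13$)
$P = 64$ ($P = 4 + 2 \cdot 6 \cdot 5 = 4 + 2 \cdot 30 = 4 + 60 = 64$)
$R{\left(r,b \right)} = 2 - 377 b$ ($R{\left(r,b \right)} = 2 - \left(64 - 35\right) b 13 = 2 - 29 b 13 = 2 - 377 b$)
$\frac{24895 + \left(108 - 85\right)^{2}}{R{\left(-97,111 \right)}} = \frac{24895 + \left(108 - 85\right)^{2}}{2 - 41847} = \frac{24895 + 23^{2}}{2 - 41847} = \frac{24895 + 529}{-41845} = 25424 \left(- \frac{1}{41845}\right) = - \frac{25424}{41845}$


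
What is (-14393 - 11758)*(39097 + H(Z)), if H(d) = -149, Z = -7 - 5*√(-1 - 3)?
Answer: -1018529148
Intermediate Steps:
Z = -7 - 10*I ≈ -7.0 - 10.0*I
(-14393 - 11758)*(39097 + H(Z)) = (-14393 - 11758)*(39097 - 149) = -26151*38948 = -1018529148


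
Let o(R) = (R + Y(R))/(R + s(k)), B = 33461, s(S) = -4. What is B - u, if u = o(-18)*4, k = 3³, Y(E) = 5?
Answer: 368045/11 ≈ 33459.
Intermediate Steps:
k = 27
o(R) = (5 + R)/(-4 + R) (o(R) = (R + 5)/(R - 4) = (5 + R)/(-4 + R))
u = 26/11 (u = ((5 - 18)/(-4 - 18))*4 = (-13/(-22))*4 = -1/22*(-13)*4 = (13/22)*4 = 26/11 ≈ 2.3636)
B - u = 33461 - 1*26/11 = 33461 - 26/11 = 368045/11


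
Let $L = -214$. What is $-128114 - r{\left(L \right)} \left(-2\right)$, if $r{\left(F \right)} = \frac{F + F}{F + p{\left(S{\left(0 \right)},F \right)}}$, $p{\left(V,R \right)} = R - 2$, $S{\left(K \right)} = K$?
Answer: $- \frac{27544082}{215} \approx -1.2811 \cdot 10^{5}$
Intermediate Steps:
$p{\left(V,R \right)} = -2 + R$
$r{\left(F \right)} = \frac{2 F}{-2 + 2 F}$ ($r{\left(F \right)} = \frac{F + F}{F + \left(-2 + F\right)} = \frac{2 F}{-2 + 2 F}$)
$-128114 - r{\left(L \right)} \left(-2\right) = -128114 - - \frac{214}{-1 - 214} \left(-2\right) = -128114 - - \frac{214}{-215} \left(-2\right) = -128114 - \left(-214\right) \left(- \frac{1}{215}\right) \left(-2\right) = -128114 - \frac{214}{215} \left(-2\right) = -128114 - - \frac{428}{215} = -128114 + \frac{428}{215} = - \frac{27544082}{215}$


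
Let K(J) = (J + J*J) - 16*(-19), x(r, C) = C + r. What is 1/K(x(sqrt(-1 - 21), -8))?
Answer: I/(15*sqrt(22) + 338*I) ≈ 0.0028357 + 0.00059027*I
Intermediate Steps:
K(J) = 304 + J + J**2 (K(J) = (J + J**2) + 304 = 304 + J + J**2)
1/K(x(sqrt(-1 - 21), -8)) = 1/(304 + (-8 + sqrt(-1 - 21)) + (-8 + sqrt(-1 - 21))**2) = 1/(304 + (-8 + sqrt(-22)) + (-8 + sqrt(-22))**2) = 1/(304 + (-8 + I*sqrt(22)) + (-8 + I*sqrt(22))**2) = 1/(296 + (-8 + I*sqrt(22))**2 + I*sqrt(22))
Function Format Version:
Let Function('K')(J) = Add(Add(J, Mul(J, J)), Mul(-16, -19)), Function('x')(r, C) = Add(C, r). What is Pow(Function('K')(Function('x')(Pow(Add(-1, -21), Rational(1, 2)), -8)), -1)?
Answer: Mul(I, Pow(Add(Mul(15, Pow(22, Rational(1, 2))), Mul(338, I)), -1)) ≈ Add(0.0028357, Mul(0.00059027, I))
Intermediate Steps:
Function('K')(J) = Add(304, J, Pow(J, 2)) (Function('K')(J) = Add(Add(J, Pow(J, 2)), 304) = Add(304, J, Pow(J, 2)))
Pow(Function('K')(Function('x')(Pow(Add(-1, -21), Rational(1, 2)), -8)), -1) = Pow(Add(304, Add(-8, Pow(Add(-1, -21), Rational(1, 2))), Pow(Add(-8, Pow(Add(-1, -21), Rational(1, 2))), 2)), -1) = Pow(Add(304, Add(-8, Pow(-22, Rational(1, 2))), Pow(Add(-8, Pow(-22, Rational(1, 2))), 2)), -1) = Pow(Add(304, Add(-8, Mul(I, Pow(22, Rational(1, 2)))), Pow(Add(-8, Mul(I, Pow(22, Rational(1, 2)))), 2)), -1) = Pow(Add(296, Pow(Add(-8, Mul(I, Pow(22, Rational(1, 2)))), 2), Mul(I, Pow(22, Rational(1, 2)))), -1)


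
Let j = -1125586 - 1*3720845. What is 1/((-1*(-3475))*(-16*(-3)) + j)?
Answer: -1/4679631 ≈ -2.1369e-7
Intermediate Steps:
j = -4846431 (j = -1125586 - 3720845 = -4846431)
1/((-1*(-3475))*(-16*(-3)) + j) = 1/((-1*(-3475))*(-16*(-3)) - 4846431) = 1/(3475*48 - 4846431) = 1/(166800 - 4846431) = 1/(-4679631) = -1/4679631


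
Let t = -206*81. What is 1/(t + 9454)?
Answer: -1/7232 ≈ -0.00013827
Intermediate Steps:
t = -16686
1/(t + 9454) = 1/(-16686 + 9454) = 1/(-7232) = -1/7232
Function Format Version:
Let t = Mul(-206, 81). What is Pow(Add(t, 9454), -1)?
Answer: Rational(-1, 7232) ≈ -0.00013827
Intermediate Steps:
t = -16686
Pow(Add(t, 9454), -1) = Pow(Add(-16686, 9454), -1) = Pow(-7232, -1) = Rational(-1, 7232)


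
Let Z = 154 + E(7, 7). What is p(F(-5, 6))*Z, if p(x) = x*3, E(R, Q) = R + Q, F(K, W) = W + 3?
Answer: 4536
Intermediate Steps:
F(K, W) = 3 + W
E(R, Q) = Q + R
p(x) = 3*x
Z = 168 (Z = 154 + (7 + 7) = 154 + 14 = 168)
p(F(-5, 6))*Z = (3*(3 + 6))*168 = (3*9)*168 = 27*168 = 4536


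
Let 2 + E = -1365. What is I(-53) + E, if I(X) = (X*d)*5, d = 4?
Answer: -2427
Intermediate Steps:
E = -1367 (E = -2 - 1365 = -1367)
I(X) = 20*X (I(X) = (X*4)*5 = (4*X)*5 = 20*X)
I(-53) + E = 20*(-53) - 1367 = -1060 - 1367 = -2427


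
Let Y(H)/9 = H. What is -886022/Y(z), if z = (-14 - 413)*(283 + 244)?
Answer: 886022/2025261 ≈ 0.43749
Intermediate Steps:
z = -225029 (z = -427*527 = -225029)
Y(H) = 9*H
-886022/Y(z) = -886022/(9*(-225029)) = -886022/(-2025261) = -886022*(-1/2025261) = 886022/2025261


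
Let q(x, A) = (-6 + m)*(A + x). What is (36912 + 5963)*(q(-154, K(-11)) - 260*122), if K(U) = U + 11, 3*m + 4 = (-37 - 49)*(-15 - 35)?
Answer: -10775516500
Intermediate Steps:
m = 1432 (m = -4/3 + ((-37 - 49)*(-15 - 35))/3 = -4/3 + (-86*(-50))/3 = -4/3 + (1/3)*4300 = -4/3 + 4300/3 = 1432)
K(U) = 11 + U
q(x, A) = 1426*A + 1426*x (q(x, A) = (-6 + 1432)*(A + x) = 1426*(A + x) = 1426*A + 1426*x)
(36912 + 5963)*(q(-154, K(-11)) - 260*122) = (36912 + 5963)*((1426*(11 - 11) + 1426*(-154)) - 260*122) = 42875*((1426*0 - 219604) - 31720) = 42875*((0 - 219604) - 31720) = 42875*(-219604 - 31720) = 42875*(-251324) = -10775516500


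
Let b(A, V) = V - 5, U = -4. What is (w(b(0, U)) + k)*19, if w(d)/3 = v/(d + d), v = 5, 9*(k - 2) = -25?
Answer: -551/18 ≈ -30.611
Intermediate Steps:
k = -7/9 (k = 2 + (⅑)*(-25) = 2 - 25/9 = -7/9 ≈ -0.77778)
b(A, V) = -5 + V
w(d) = 15/(2*d) (w(d) = 3*(5/(d + d)) = 3*(5/((2*d))) = 3*(5*(1/(2*d))) = 3*(5/(2*d)) = 15/(2*d))
(w(b(0, U)) + k)*19 = (15/(2*(-5 - 4)) - 7/9)*19 = ((15/2)/(-9) - 7/9)*19 = ((15/2)*(-⅑) - 7/9)*19 = (-⅚ - 7/9)*19 = -29/18*19 = -551/18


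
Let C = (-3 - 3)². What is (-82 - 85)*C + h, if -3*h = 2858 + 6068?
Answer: -26962/3 ≈ -8987.3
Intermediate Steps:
C = 36 (C = (-6)² = 36)
h = -8926/3 (h = -(2858 + 6068)/3 = -⅓*8926 = -8926/3 ≈ -2975.3)
(-82 - 85)*C + h = (-82 - 85)*36 - 8926/3 = -167*36 - 8926/3 = -6012 - 8926/3 = -26962/3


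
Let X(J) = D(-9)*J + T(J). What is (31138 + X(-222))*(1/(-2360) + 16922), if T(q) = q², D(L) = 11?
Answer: 155710148181/118 ≈ 1.3196e+9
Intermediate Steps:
X(J) = J² + 11*J (X(J) = 11*J + J² = J² + 11*J)
(31138 + X(-222))*(1/(-2360) + 16922) = (31138 - 222*(11 - 222))*(1/(-2360) + 16922) = (31138 - 222*(-211))*(-1/2360 + 16922) = (31138 + 46842)*(39935919/2360) = 77980*(39935919/2360) = 155710148181/118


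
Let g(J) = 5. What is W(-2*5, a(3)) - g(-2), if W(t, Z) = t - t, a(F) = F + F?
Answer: -5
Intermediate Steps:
a(F) = 2*F
W(t, Z) = 0
W(-2*5, a(3)) - g(-2) = 0 - 1*5 = 0 - 5 = -5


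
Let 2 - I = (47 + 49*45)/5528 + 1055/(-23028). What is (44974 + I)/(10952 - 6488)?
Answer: 715668010271/71032721472 ≈ 10.075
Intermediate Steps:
I = 26071319/15912348 (I = 2 - ((47 + 49*45)/5528 + 1055/(-23028)) = 2 - ((47 + 2205)*(1/5528) + 1055*(-1/23028)) = 2 - (2252*(1/5528) - 1055/23028) = 2 - (563/1382 - 1055/23028) = 2 - 1*5753377/15912348 = 2 - 5753377/15912348 = 26071319/15912348 ≈ 1.6384)
(44974 + I)/(10952 - 6488) = (44974 + 26071319/15912348)/(10952 - 6488) = (715668010271/15912348)/4464 = (715668010271/15912348)*(1/4464) = 715668010271/71032721472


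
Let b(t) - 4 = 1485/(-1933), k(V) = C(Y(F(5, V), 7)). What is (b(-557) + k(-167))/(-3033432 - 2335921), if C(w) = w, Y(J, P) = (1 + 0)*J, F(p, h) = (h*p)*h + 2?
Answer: -269557298/10378959349 ≈ -0.025972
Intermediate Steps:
F(p, h) = 2 + p*h² (F(p, h) = p*h² + 2 = 2 + p*h²)
Y(J, P) = J (Y(J, P) = 1*J = J)
k(V) = 2 + 5*V²
b(t) = 6247/1933 (b(t) = 4 + 1485/(-1933) = 4 + 1485*(-1/1933) = 4 - 1485/1933 = 6247/1933)
(b(-557) + k(-167))/(-3033432 - 2335921) = (6247/1933 + (2 + 5*(-167)²))/(-3033432 - 2335921) = (6247/1933 + (2 + 5*27889))/(-5369353) = (6247/1933 + (2 + 139445))*(-1/5369353) = (6247/1933 + 139447)*(-1/5369353) = (269557298/1933)*(-1/5369353) = -269557298/10378959349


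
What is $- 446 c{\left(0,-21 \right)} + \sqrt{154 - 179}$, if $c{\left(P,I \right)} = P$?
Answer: $5 i \approx 5.0 i$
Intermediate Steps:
$- 446 c{\left(0,-21 \right)} + \sqrt{154 - 179} = \left(-446\right) 0 + \sqrt{154 - 179} = 0 + \sqrt{-25} = 0 + 5 i = 5 i$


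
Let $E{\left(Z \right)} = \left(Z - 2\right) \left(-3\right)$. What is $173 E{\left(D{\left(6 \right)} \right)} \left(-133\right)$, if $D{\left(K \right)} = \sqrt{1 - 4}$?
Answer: $-138054 + 69027 i \sqrt{3} \approx -1.3805 \cdot 10^{5} + 1.1956 \cdot 10^{5} i$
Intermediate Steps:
$D{\left(K \right)} = i \sqrt{3}$ ($D{\left(K \right)} = \sqrt{-3} = i \sqrt{3}$)
$E{\left(Z \right)} = 6 - 3 Z$ ($E{\left(Z \right)} = \left(-2 + Z\right) \left(-3\right) = 6 - 3 Z$)
$173 E{\left(D{\left(6 \right)} \right)} \left(-133\right) = 173 \left(6 - 3 i \sqrt{3}\right) \left(-133\right) = \left(1038 - 519 i \sqrt{3}\right) \left(-133\right) = -138054 + 69027 i \sqrt{3}$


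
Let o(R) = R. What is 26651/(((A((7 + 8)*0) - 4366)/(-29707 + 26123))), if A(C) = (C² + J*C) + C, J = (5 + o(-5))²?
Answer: 47758592/2183 ≈ 21878.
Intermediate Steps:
J = 0 (J = (5 - 5)² = 0² = 0)
A(C) = C + C² (A(C) = (C² + 0*C) + C = (C² + 0) + C = C² + C = C + C²)
26651/(((A((7 + 8)*0) - 4366)/(-29707 + 26123))) = 26651/(((((7 + 8)*0)*(1 + (7 + 8)*0) - 4366)/(-29707 + 26123))) = 26651/((((15*0)*(1 + 15*0) - 4366)/(-3584))) = 26651/(((0*(1 + 0) - 4366)*(-1/3584))) = 26651/(((0*1 - 4366)*(-1/3584))) = 26651/(((0 - 4366)*(-1/3584))) = 26651/((-4366*(-1/3584))) = 26651/(2183/1792) = 26651*(1792/2183) = 47758592/2183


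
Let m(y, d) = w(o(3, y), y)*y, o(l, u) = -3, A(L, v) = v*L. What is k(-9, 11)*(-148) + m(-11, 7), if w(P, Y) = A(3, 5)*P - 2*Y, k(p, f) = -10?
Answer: 1733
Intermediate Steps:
A(L, v) = L*v
w(P, Y) = -2*Y + 15*P (w(P, Y) = (3*5)*P - 2*Y = 15*P - 2*Y = -2*Y + 15*P)
m(y, d) = y*(-45 - 2*y) (m(y, d) = (-2*y + 15*(-3))*y = (-2*y - 45)*y = (-45 - 2*y)*y = y*(-45 - 2*y))
k(-9, 11)*(-148) + m(-11, 7) = -10*(-148) - 1*(-11)*(45 + 2*(-11)) = 1480 - 1*(-11)*(45 - 22) = 1480 - 1*(-11)*23 = 1480 + 253 = 1733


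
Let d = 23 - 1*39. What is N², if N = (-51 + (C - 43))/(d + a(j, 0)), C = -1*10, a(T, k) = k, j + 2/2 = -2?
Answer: 169/4 ≈ 42.250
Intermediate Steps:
j = -3 (j = -1 - 2 = -3)
C = -10
d = -16 (d = 23 - 39 = -16)
N = 13/2 (N = (-51 + (-10 - 43))/(-16 + 0) = (-51 - 53)/(-16) = -104*(-1/16) = 13/2 ≈ 6.5000)
N² = (13/2)² = 169/4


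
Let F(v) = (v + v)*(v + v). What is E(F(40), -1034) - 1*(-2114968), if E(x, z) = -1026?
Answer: 2113942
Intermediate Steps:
F(v) = 4*v² (F(v) = (2*v)*(2*v) = 4*v²)
E(F(40), -1034) - 1*(-2114968) = -1026 - 1*(-2114968) = -1026 + 2114968 = 2113942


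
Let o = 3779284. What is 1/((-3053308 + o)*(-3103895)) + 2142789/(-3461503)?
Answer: -4828460614044475783/7799989126733809560 ≈ -0.61903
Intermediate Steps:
1/((-3053308 + o)*(-3103895)) + 2142789/(-3461503) = 1/((-3053308 + 3779284)*(-3103895)) + 2142789/(-3461503) = -1/3103895/725976 + 2142789*(-1/3461503) = (1/725976)*(-1/3103895) - 2142789/3461503 = -1/2253353276520 - 2142789/3461503 = -4828460614044475783/7799989126733809560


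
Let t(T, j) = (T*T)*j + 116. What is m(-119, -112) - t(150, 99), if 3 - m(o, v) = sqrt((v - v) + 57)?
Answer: -2227613 - sqrt(57) ≈ -2.2276e+6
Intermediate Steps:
t(T, j) = 116 + j*T**2 (t(T, j) = T**2*j + 116 = j*T**2 + 116 = 116 + j*T**2)
m(o, v) = 3 - sqrt(57) (m(o, v) = 3 - sqrt((v - v) + 57) = 3 - sqrt(0 + 57) = 3 - sqrt(57))
m(-119, -112) - t(150, 99) = (3 - sqrt(57)) - (116 + 99*150**2) = (3 - sqrt(57)) - (116 + 99*22500) = (3 - sqrt(57)) - (116 + 2227500) = (3 - sqrt(57)) - 1*2227616 = (3 - sqrt(57)) - 2227616 = -2227613 - sqrt(57)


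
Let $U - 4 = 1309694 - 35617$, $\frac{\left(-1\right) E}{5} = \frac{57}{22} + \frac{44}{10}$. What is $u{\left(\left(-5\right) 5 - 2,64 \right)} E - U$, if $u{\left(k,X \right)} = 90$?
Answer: $- \frac{14049496}{11} \approx -1.2772 \cdot 10^{6}$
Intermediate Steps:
$E = - \frac{769}{22}$ ($E = - 5 \left(\frac{57}{22} + \frac{44}{10}\right) = - 5 \left(57 \cdot \frac{1}{22} + 44 \cdot \frac{1}{10}\right) = - 5 \left(\frac{57}{22} + \frac{22}{5}\right) = \left(-5\right) \frac{769}{110} = - \frac{769}{22} \approx -34.955$)
$U = 1274081$ ($U = 4 + \left(1309694 - 35617\right) = 4 + 1274077 = 1274081$)
$u{\left(\left(-5\right) 5 - 2,64 \right)} E - U = 90 \left(- \frac{769}{22}\right) - 1274081 = - \frac{34605}{11} - 1274081 = - \frac{14049496}{11}$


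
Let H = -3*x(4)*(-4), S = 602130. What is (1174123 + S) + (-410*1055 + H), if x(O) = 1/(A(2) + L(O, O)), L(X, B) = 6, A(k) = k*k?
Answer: 6718521/5 ≈ 1.3437e+6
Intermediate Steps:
A(k) = k**2
x(O) = 1/10 (x(O) = 1/(2**2 + 6) = 1/(4 + 6) = 1/10)
H = 6/5 (H = -3*1/10*(-4) = -3/10*(-4) = 6/5 ≈ 1.2000)
(1174123 + S) + (-410*1055 + H) = (1174123 + 602130) + (-410*1055 + 6/5) = 1776253 + (-432550 + 6/5) = 1776253 - 2162744/5 = 6718521/5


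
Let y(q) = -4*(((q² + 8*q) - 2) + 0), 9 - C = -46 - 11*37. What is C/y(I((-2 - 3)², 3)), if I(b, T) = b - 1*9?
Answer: -231/764 ≈ -0.30236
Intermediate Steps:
I(b, T) = -9 + b (I(b, T) = b - 9 = -9 + b)
C = 462 (C = 9 - (-46 - 11*37) = 9 - (-46 - 407) = 9 - 1*(-453) = 9 + 453 = 462)
y(q) = 8 - 32*q - 4*q² (y(q) = -4*((-2 + q² + 8*q) + 0) = -4*(-2 + q² + 8*q) = 8 - 32*q - 4*q²)
C/y(I((-2 - 3)², 3)) = 462/(8 - 32*(-9 + (-2 - 3)²) - 4*(-9 + (-2 - 3)²)²) = 462/(8 - 32*(-9 + (-5)²) - 4*(-9 + (-5)²)²) = 462/(8 - 32*(-9 + 25) - 4*(-9 + 25)²) = 462/(8 - 32*16 - 4*16²) = 462/(8 - 512 - 4*256) = 462/(8 - 512 - 1024) = 462/(-1528) = 462*(-1/1528) = -231/764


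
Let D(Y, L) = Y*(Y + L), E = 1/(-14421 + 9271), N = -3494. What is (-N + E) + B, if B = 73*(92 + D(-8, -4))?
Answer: 88672699/5150 ≈ 17218.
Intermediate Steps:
E = -1/5150 (E = 1/(-5150) = -1/5150 ≈ -0.00019417)
D(Y, L) = Y*(L + Y)
B = 13724 (B = 73*(92 - 8*(-4 - 8)) = 73*(92 - 8*(-12)) = 73*(92 + 96) = 73*188 = 13724)
(-N + E) + B = (-1*(-3494) - 1/5150) + 13724 = (3494 - 1/5150) + 13724 = 17994099/5150 + 13724 = 88672699/5150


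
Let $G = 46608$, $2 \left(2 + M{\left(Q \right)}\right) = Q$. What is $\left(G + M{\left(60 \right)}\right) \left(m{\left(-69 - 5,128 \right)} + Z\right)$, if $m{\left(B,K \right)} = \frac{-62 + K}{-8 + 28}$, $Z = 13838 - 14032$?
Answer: $- \frac{44467426}{5} \approx -8.8935 \cdot 10^{6}$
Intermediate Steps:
$M{\left(Q \right)} = -2 + \frac{Q}{2}$
$Z = -194$
$m{\left(B,K \right)} = - \frac{31}{10} + \frac{K}{20}$ ($m{\left(B,K \right)} = \frac{-62 + K}{20} = \left(-62 + K\right) \frac{1}{20} = - \frac{31}{10} + \frac{K}{20}$)
$\left(G + M{\left(60 \right)}\right) \left(m{\left(-69 - 5,128 \right)} + Z\right) = \left(46608 + \left(-2 + \frac{1}{2} \cdot 60\right)\right) \left(\left(- \frac{31}{10} + \frac{1}{20} \cdot 128\right) - 194\right) = \left(46608 + \left(-2 + 30\right)\right) \left(\left(- \frac{31}{10} + \frac{32}{5}\right) - 194\right) = \left(46608 + 28\right) \left(\frac{33}{10} - 194\right) = 46636 \left(- \frac{1907}{10}\right) = - \frac{44467426}{5}$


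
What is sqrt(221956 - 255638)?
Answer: I*sqrt(33682) ≈ 183.53*I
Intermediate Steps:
sqrt(221956 - 255638) = sqrt(-33682) = I*sqrt(33682)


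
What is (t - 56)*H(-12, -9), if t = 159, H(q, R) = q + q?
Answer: -2472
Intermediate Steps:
H(q, R) = 2*q
(t - 56)*H(-12, -9) = (159 - 56)*(2*(-12)) = 103*(-24) = -2472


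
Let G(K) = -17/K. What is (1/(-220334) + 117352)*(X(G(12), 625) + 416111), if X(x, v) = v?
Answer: 5387695439824656/110167 ≈ 4.8905e+10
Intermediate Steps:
(1/(-220334) + 117352)*(X(G(12), 625) + 416111) = (1/(-220334) + 117352)*(625 + 416111) = (-1/220334 + 117352)*416736 = (25856635567/220334)*416736 = 5387695439824656/110167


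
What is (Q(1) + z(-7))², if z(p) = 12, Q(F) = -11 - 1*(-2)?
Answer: 9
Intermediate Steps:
Q(F) = -9 (Q(F) = -11 + 2 = -9)
(Q(1) + z(-7))² = (-9 + 12)² = 3² = 9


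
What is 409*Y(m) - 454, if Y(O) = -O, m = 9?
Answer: -4135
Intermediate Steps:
409*Y(m) - 454 = 409*(-1*9) - 454 = 409*(-9) - 454 = -3681 - 454 = -4135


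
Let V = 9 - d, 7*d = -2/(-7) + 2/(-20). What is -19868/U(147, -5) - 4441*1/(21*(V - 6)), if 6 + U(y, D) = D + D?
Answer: 20467277/17484 ≈ 1170.6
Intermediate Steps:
d = 13/490 (d = (-2/(-7) + 2/(-20))/7 = (-2*(-⅐) + 2*(-1/20))/7 = (2/7 - ⅒)/7 = (⅐)*(13/70) = 13/490 ≈ 0.026531)
U(y, D) = -6 + 2*D (U(y, D) = -6 + (D + D) = -6 + 2*D)
V = 4397/490 (V = 9 - 1*13/490 = 9 - 13/490 = 4397/490 ≈ 8.9735)
-19868/U(147, -5) - 4441*1/(21*(V - 6)) = -19868/(-6 + 2*(-5)) - 4441*1/(21*(4397/490 - 6)) = -19868/(-6 - 10) - 4441/((1457/490)*21) = -19868/(-16) - 4441/4371/70 = -19868*(-1/16) - 4441*70/4371 = 4967/4 - 310870/4371 = 20467277/17484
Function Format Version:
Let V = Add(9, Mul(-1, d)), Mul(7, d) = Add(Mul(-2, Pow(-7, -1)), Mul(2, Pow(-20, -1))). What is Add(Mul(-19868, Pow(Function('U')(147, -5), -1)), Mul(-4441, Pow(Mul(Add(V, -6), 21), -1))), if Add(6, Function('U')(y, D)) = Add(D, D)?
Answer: Rational(20467277, 17484) ≈ 1170.6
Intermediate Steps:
d = Rational(13, 490) (d = Mul(Rational(1, 7), Add(Mul(-2, Pow(-7, -1)), Mul(2, Pow(-20, -1)))) = Mul(Rational(1, 7), Add(Mul(-2, Rational(-1, 7)), Mul(2, Rational(-1, 20)))) = Mul(Rational(1, 7), Add(Rational(2, 7), Rational(-1, 10))) = Mul(Rational(1, 7), Rational(13, 70)) = Rational(13, 490) ≈ 0.026531)
Function('U')(y, D) = Add(-6, Mul(2, D)) (Function('U')(y, D) = Add(-6, Add(D, D)) = Add(-6, Mul(2, D)))
V = Rational(4397, 490) (V = Add(9, Mul(-1, Rational(13, 490))) = Add(9, Rational(-13, 490)) = Rational(4397, 490) ≈ 8.9735)
Add(Mul(-19868, Pow(Function('U')(147, -5), -1)), Mul(-4441, Pow(Mul(Add(V, -6), 21), -1))) = Add(Mul(-19868, Pow(Add(-6, Mul(2, -5)), -1)), Mul(-4441, Pow(Mul(Add(Rational(4397, 490), -6), 21), -1))) = Add(Mul(-19868, Pow(Add(-6, -10), -1)), Mul(-4441, Pow(Mul(Rational(1457, 490), 21), -1))) = Add(Mul(-19868, Pow(-16, -1)), Mul(-4441, Pow(Rational(4371, 70), -1))) = Add(Mul(-19868, Rational(-1, 16)), Mul(-4441, Rational(70, 4371))) = Add(Rational(4967, 4), Rational(-310870, 4371)) = Rational(20467277, 17484)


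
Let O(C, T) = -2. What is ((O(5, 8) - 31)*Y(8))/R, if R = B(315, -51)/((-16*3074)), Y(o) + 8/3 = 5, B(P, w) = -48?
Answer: -236698/3 ≈ -78899.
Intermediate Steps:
Y(o) = 7/3 (Y(o) = -8/3 + 5 = 7/3)
R = 3/3074 (R = -48/((-16*3074)) = -48/(-49184) = -48*(-1/49184) = 3/3074 ≈ 0.00097593)
((O(5, 8) - 31)*Y(8))/R = ((-2 - 31)*(7/3))/(3/3074) = -33*7/3*(3074/3) = -77*3074/3 = -236698/3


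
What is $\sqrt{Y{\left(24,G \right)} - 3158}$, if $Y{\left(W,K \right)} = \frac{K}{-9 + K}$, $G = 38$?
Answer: $\frac{2 i \sqrt{663694}}{29} \approx 56.184 i$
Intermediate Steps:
$\sqrt{Y{\left(24,G \right)} - 3158} = \sqrt{\frac{38}{-9 + 38} - 3158} = \sqrt{\frac{38}{29} - 3158} = \sqrt{- \frac{91544}{29}} = \frac{2 i \sqrt{663694}}{29}$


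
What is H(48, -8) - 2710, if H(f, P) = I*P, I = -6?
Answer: -2662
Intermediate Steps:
H(f, P) = -6*P
H(48, -8) - 2710 = -6*(-8) - 2710 = 48 - 2710 = -2662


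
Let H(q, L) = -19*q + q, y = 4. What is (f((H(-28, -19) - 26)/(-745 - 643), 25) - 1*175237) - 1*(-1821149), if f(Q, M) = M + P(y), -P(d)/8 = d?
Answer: 1645905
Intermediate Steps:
H(q, L) = -18*q
P(d) = -8*d
f(Q, M) = -32 + M (f(Q, M) = M - 8*4 = M - 32 = -32 + M)
(f((H(-28, -19) - 26)/(-745 - 643), 25) - 1*175237) - 1*(-1821149) = ((-32 + 25) - 1*175237) - 1*(-1821149) = (-7 - 175237) + 1821149 = -175244 + 1821149 = 1645905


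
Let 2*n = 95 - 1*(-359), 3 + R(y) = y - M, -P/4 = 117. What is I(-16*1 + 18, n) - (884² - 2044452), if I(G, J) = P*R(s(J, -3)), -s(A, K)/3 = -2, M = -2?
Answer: 1260656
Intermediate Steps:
s(A, K) = 6 (s(A, K) = -3*(-2) = 6)
P = -468 (P = -4*117 = -468)
R(y) = -1 + y (R(y) = -3 + (y - 1*(-2)) = -3 + (y + 2) = -3 + (2 + y) = -1 + y)
n = 227 (n = (95 - 1*(-359))/2 = (95 + 359)/2 = (½)*454 = 227)
I(G, J) = -2340 (I(G, J) = -468*(-1 + 6) = -468*5 = -2340)
I(-16*1 + 18, n) - (884² - 2044452) = -2340 - (884² - 2044452) = -2340 - (781456 - 2044452) = -2340 - 1*(-1262996) = -2340 + 1262996 = 1260656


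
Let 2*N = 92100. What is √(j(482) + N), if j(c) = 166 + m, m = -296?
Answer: 4*√2870 ≈ 214.29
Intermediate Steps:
N = 46050 (N = (½)*92100 = 46050)
j(c) = -130 (j(c) = 166 - 296 = -130)
√(j(482) + N) = √(-130 + 46050) = √45920 = 4*√2870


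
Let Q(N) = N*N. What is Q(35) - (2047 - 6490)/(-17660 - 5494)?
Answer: 9453069/7718 ≈ 1224.8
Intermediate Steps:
Q(N) = N**2
Q(35) - (2047 - 6490)/(-17660 - 5494) = 35**2 - (2047 - 6490)/(-17660 - 5494) = 1225 - (-4443)/(-23154) = 1225 - (-4443)*(-1)/23154 = 1225 - 1*1481/7718 = 1225 - 1481/7718 = 9453069/7718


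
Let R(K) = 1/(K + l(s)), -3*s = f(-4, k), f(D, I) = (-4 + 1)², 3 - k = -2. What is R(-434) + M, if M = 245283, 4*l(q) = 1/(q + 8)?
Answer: 2128811137/8679 ≈ 2.4528e+5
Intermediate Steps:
k = 5 (k = 3 - 1*(-2) = 3 + 2 = 5)
f(D, I) = 9 (f(D, I) = (-3)² = 9)
s = -3 (s = -⅓*9 = -3)
l(q) = 1/(4*(8 + q)) (l(q) = 1/(4*(q + 8)) = 1/(4*(8 + q)))
R(K) = 1/(1/20 + K) (R(K) = 1/(K + 1/(4*(8 - 3))) = 1/(K + (¼)/5) = 1/(K + (¼)*(⅕)) = 1/(K + 1/20) = 1/(1/20 + K))
R(-434) + M = 20/(1 + 20*(-434)) + 245283 = 20/(1 - 8680) + 245283 = 20/(-8679) + 245283 = 20*(-1/8679) + 245283 = -20/8679 + 245283 = 2128811137/8679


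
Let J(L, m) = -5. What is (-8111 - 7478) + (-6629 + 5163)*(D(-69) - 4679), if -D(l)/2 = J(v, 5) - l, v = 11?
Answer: 7031473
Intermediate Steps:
D(l) = 10 + 2*l (D(l) = -2*(-5 - l) = 10 + 2*l)
(-8111 - 7478) + (-6629 + 5163)*(D(-69) - 4679) = (-8111 - 7478) + (-6629 + 5163)*((10 + 2*(-69)) - 4679) = -15589 - 1466*((10 - 138) - 4679) = -15589 - 1466*(-128 - 4679) = -15589 - 1466*(-4807) = -15589 + 7047062 = 7031473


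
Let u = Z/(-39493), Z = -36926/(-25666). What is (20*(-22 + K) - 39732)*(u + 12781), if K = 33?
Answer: -255942357684347312/506813669 ≈ -5.0500e+8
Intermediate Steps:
Z = 18463/12833 (Z = -36926*(-1/25666) = 18463/12833 ≈ 1.4387)
u = -18463/506813669 (u = (18463/12833)/(-39493) = (18463/12833)*(-1/39493) = -18463/506813669 ≈ -3.6430e-5)
(20*(-22 + K) - 39732)*(u + 12781) = (20*(-22 + 33) - 39732)*(-18463/506813669 + 12781) = (20*11 - 39732)*(6477585485026/506813669) = (220 - 39732)*(6477585485026/506813669) = -39512*6477585485026/506813669 = -255942357684347312/506813669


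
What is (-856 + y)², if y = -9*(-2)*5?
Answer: 586756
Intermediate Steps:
y = 90 (y = 18*5 = 90)
(-856 + y)² = (-856 + 90)² = (-766)² = 586756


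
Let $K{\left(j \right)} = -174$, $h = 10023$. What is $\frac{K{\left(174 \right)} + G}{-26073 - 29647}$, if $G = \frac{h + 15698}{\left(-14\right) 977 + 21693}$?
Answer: $\frac{1368889}{446595800} \approx 0.0030652$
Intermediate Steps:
$G = \frac{25721}{8015}$ ($G = \frac{10023 + 15698}{\left(-14\right) 977 + 21693} = \frac{25721}{-13678 + 21693} = \frac{25721}{8015} \approx 3.2091$)
$\frac{K{\left(174 \right)} + G}{-26073 - 29647} = \frac{-174 + \frac{25721}{8015}}{-26073 - 29647} = - \frac{1368889}{8015 \left(-55720\right)} = \left(- \frac{1368889}{8015}\right) \left(- \frac{1}{55720}\right) = \frac{1368889}{446595800}$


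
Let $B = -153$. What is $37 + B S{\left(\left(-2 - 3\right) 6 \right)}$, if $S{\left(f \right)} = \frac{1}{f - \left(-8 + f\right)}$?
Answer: $\frac{143}{8} \approx 17.875$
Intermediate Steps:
$S{\left(f \right)} = \frac{1}{8}$
$37 + B S{\left(\left(-2 - 3\right) 6 \right)} = 37 - \frac{153}{8} = \frac{143}{8}$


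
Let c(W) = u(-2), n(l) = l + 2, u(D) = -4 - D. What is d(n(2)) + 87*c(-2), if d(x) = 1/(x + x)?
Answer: -1391/8 ≈ -173.88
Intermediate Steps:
n(l) = 2 + l
c(W) = -2 (c(W) = -4 - 1*(-2) = -4 + 2 = -2)
d(x) = 1/(2*x)
d(n(2)) + 87*c(-2) = 1/(2*(2 + 2)) + 87*(-2) = (½)/4 - 174 = (½)*(¼) - 174 = ⅛ - 174 = -1391/8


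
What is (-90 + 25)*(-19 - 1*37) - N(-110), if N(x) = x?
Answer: 3750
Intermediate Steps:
(-90 + 25)*(-19 - 1*37) - N(-110) = (-90 + 25)*(-19 - 1*37) - 1*(-110) = -65*(-19 - 37) + 110 = -65*(-56) + 110 = 3640 + 110 = 3750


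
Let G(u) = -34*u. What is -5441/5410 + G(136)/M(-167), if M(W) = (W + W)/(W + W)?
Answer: -25021281/5410 ≈ -4625.0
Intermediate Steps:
M(W) = 1 (M(W) = (2*W)/((2*W)) = (2*W)*(1/(2*W)) = 1)
-5441/5410 + G(136)/M(-167) = -5441/5410 - 34*136/1 = -5441*1/5410 - 4624*1 = -5441/5410 - 4624 = -25021281/5410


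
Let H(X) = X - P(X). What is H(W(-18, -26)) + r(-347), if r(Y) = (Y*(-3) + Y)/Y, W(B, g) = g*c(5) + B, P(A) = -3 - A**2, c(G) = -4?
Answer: 7483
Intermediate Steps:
W(B, g) = B - 4*g (W(B, g) = g*(-4) + B = -4*g + B = B - 4*g)
H(X) = 3 + X + X**2 (H(X) = X - (-3 - X**2) = X + (3 + X**2) = 3 + X + X**2)
r(Y) = -2 (r(Y) = (-3*Y + Y)/Y = (-2*Y)/Y = -2)
H(W(-18, -26)) + r(-347) = (3 + (-18 - 4*(-26)) + (-18 - 4*(-26))**2) - 2 = (3 + (-18 + 104) + (-18 + 104)**2) - 2 = (3 + 86 + 86**2) - 2 = (3 + 86 + 7396) - 2 = 7485 - 2 = 7483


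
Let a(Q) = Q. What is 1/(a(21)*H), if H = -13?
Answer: -1/273 ≈ -0.0036630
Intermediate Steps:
1/(a(21)*H) = 1/(21*(-13)) = 1/(-273) = -1/273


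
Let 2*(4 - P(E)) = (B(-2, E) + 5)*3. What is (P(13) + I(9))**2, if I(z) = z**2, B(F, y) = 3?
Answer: 5329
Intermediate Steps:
P(E) = -8 (P(E) = 4 - (3 + 5)*3/2 = 4 - 4*3 = 4 - 1/2*24 = 4 - 12 = -8)
(P(13) + I(9))**2 = (-8 + 9**2)**2 = (-8 + 81)**2 = 73**2 = 5329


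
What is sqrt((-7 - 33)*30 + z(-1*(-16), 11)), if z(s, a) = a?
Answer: I*sqrt(1189) ≈ 34.482*I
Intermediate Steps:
sqrt((-7 - 33)*30 + z(-1*(-16), 11)) = sqrt((-7 - 33)*30 + 11) = sqrt(-40*30 + 11) = sqrt(-1200 + 11) = sqrt(-1189) = I*sqrt(1189)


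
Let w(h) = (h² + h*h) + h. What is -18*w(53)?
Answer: -102078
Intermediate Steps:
w(h) = h + 2*h² (w(h) = (h² + h²) + h = 2*h² + h = h + 2*h²)
-18*w(53) = -954*(1 + 2*53) = -954*(1 + 106) = -954*107 = -18*5671 = -102078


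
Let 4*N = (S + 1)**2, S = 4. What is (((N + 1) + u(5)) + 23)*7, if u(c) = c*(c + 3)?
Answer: 1967/4 ≈ 491.75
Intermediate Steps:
u(c) = c*(3 + c)
N = 25/4 (N = (4 + 1)**2/4 = (1/4)*5**2 = (1/4)*25 = 25/4 ≈ 6.2500)
(((N + 1) + u(5)) + 23)*7 = (((25/4 + 1) + 5*(3 + 5)) + 23)*7 = ((29/4 + 5*8) + 23)*7 = ((29/4 + 40) + 23)*7 = (189/4 + 23)*7 = (281/4)*7 = 1967/4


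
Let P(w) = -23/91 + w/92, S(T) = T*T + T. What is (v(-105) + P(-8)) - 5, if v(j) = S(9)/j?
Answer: -12970/2093 ≈ -6.1968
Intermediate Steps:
S(T) = T + T² (S(T) = T² + T = T + T²)
v(j) = 90/j (v(j) = (9*(1 + 9))/j = (9*10)/j = 90/j)
P(w) = -23/91 + w/92 (P(w) = -23*1/91 + w*(1/92) = -23/91 + w/92)
(v(-105) + P(-8)) - 5 = (90/(-105) + (-23/91 + (1/92)*(-8))) - 5 = (90*(-1/105) + (-23/91 - 2/23)) - 5 = (-6/7 - 711/2093) - 5 = -2505/2093 - 5 = -12970/2093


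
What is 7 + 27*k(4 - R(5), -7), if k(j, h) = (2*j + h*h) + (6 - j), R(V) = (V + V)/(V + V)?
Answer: 1573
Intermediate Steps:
R(V) = 1 (R(V) = (2*V)/((2*V)) = (2*V)*(1/(2*V)) = 1)
k(j, h) = 6 + j + h² (k(j, h) = (2*j + h²) + (6 - j) = (h² + 2*j) + (6 - j) = 6 + j + h²)
7 + 27*k(4 - R(5), -7) = 7 + 27*(6 + (4 - 1*1) + (-7)²) = 7 + 27*(6 + (4 - 1) + 49) = 7 + 27*(6 + 3 + 49) = 7 + 27*58 = 7 + 1566 = 1573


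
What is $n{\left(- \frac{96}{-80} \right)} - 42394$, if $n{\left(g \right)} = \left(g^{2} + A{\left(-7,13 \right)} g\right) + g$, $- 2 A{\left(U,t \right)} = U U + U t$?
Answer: $- \frac{1059154}{25} \approx -42366.0$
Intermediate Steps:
$A{\left(U,t \right)} = - \frac{U^{2}}{2} - \frac{U t}{2}$ ($A{\left(U,t \right)} = - \frac{U U + U t}{2} = - \frac{U^{2} + U t}{2} = - \frac{U^{2}}{2} - \frac{U t}{2}$)
$n{\left(g \right)} = g^{2} + 22 g$ ($n{\left(g \right)} = \left(g^{2} + \left(- \frac{1}{2}\right) \left(-7\right) \left(-7 + 13\right) g\right) + g = \left(g^{2} + \left(- \frac{1}{2}\right) \left(-7\right) 6 g\right) + g = \left(g^{2} + 21 g\right) + g = g^{2} + 22 g$)
$n{\left(- \frac{96}{-80} \right)} - 42394 = - \frac{96}{-80} \left(22 - \frac{96}{-80}\right) - 42394 = \left(-96\right) \left(- \frac{1}{80}\right) \left(22 - - \frac{6}{5}\right) - 42394 = \frac{6 \left(22 + \frac{6}{5}\right)}{5} - 42394 = \frac{6}{5} \cdot \frac{116}{5} - 42394 = \frac{696}{25} - 42394 = - \frac{1059154}{25}$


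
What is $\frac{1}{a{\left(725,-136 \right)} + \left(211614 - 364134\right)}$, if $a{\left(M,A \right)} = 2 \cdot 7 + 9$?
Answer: $- \frac{1}{152497} \approx -6.5575 \cdot 10^{-6}$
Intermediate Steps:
$a{\left(M,A \right)} = 23$ ($a{\left(M,A \right)} = 14 + 9 = 23$)
$\frac{1}{a{\left(725,-136 \right)} + \left(211614 - 364134\right)} = \frac{1}{23 + \left(211614 - 364134\right)} = \frac{1}{23 - 152520} = \frac{1}{-152497} = - \frac{1}{152497}$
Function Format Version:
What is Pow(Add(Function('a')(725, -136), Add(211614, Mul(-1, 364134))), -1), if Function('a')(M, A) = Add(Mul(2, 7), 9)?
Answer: Rational(-1, 152497) ≈ -6.5575e-6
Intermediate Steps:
Function('a')(M, A) = 23 (Function('a')(M, A) = Add(14, 9) = 23)
Pow(Add(Function('a')(725, -136), Add(211614, Mul(-1, 364134))), -1) = Pow(Add(23, Add(211614, Mul(-1, 364134))), -1) = Pow(Add(23, Add(211614, -364134)), -1) = Pow(Add(23, -152520), -1) = Pow(-152497, -1) = Rational(-1, 152497)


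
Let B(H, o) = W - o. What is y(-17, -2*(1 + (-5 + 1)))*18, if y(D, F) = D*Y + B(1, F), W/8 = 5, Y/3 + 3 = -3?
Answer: 6120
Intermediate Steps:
Y = -18 (Y = -9 + 3*(-3) = -9 - 9 = -18)
W = 40 (W = 8*5 = 40)
B(H, o) = 40 - o
y(D, F) = 40 - F - 18*D (y(D, F) = D*(-18) + (40 - F) = -18*D + (40 - F) = 40 - F - 18*D)
y(-17, -2*(1 + (-5 + 1)))*18 = (40 - (-2)*(1 + (-5 + 1)) - 18*(-17))*18 = (40 - (-2)*(1 - 4) + 306)*18 = (40 - (-2)*(-3) + 306)*18 = (40 - 1*6 + 306)*18 = (40 - 6 + 306)*18 = 340*18 = 6120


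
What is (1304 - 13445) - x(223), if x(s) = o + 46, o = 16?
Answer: -12203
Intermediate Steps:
x(s) = 62 (x(s) = 16 + 46 = 62)
(1304 - 13445) - x(223) = (1304 - 13445) - 1*62 = -12141 - 62 = -12203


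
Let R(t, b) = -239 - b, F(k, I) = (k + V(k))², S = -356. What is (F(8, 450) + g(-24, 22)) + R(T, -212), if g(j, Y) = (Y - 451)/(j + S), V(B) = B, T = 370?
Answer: 87449/380 ≈ 230.13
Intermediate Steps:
F(k, I) = 4*k² (F(k, I) = (k + k)² = (2*k)² = 4*k²)
g(j, Y) = (-451 + Y)/(-356 + j) (g(j, Y) = (Y - 451)/(j - 356) = (-451 + Y)/(-356 + j))
(F(8, 450) + g(-24, 22)) + R(T, -212) = (4*8² + (-451 + 22)/(-356 - 24)) + (-239 - 1*(-212)) = (4*64 - 429/(-380)) + (-239 + 212) = (256 - 1/380*(-429)) - 27 = (256 + 429/380) - 27 = 97709/380 - 27 = 87449/380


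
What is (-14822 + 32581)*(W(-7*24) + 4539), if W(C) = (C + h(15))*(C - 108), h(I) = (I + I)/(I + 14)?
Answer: 26070620457/29 ≈ 8.9899e+8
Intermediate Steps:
h(I) = 2*I/(14 + I) (h(I) = (2*I)/(14 + I) = 2*I/(14 + I))
W(C) = (-108 + C)*(30/29 + C) (W(C) = (C + 2*15/(14 + 15))*(C - 108) = (C + 2*15/29)*(-108 + C) = (C + 2*15*(1/29))*(-108 + C) = (C + 30/29)*(-108 + C) = (30/29 + C)*(-108 + C) = (-108 + C)*(30/29 + C))
(-14822 + 32581)*(W(-7*24) + 4539) = (-14822 + 32581)*((-3240/29 + (-7*24)² - (-21714)*24/29) + 4539) = 17759*((-3240/29 + (-168)² - 3102/29*(-168)) + 4539) = 17759*((-3240/29 + 28224 + 521136/29) + 4539) = 17759*(1336392/29 + 4539) = 17759*(1468023/29) = 26070620457/29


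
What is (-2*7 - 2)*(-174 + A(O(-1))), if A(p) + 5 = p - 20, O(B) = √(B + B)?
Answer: 3184 - 16*I*√2 ≈ 3184.0 - 22.627*I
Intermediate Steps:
O(B) = √2*√B (O(B) = √(2*B) = √2*√B)
A(p) = -25 + p (A(p) = -5 + (p - 20) = -5 + (-20 + p) = -25 + p)
(-2*7 - 2)*(-174 + A(O(-1))) = (-2*7 - 2)*(-174 + (-25 + √2*√(-1))) = (-14 - 2)*(-174 + (-25 + √2*I)) = -16*(-174 + (-25 + I*√2)) = -16*(-199 + I*√2) = 3184 - 16*I*√2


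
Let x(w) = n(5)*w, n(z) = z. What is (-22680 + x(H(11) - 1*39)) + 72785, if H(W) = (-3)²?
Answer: 49955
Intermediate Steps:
H(W) = 9
x(w) = 5*w
(-22680 + x(H(11) - 1*39)) + 72785 = (-22680 + 5*(9 - 1*39)) + 72785 = (-22680 + 5*(9 - 39)) + 72785 = (-22680 + 5*(-30)) + 72785 = (-22680 - 150) + 72785 = -22830 + 72785 = 49955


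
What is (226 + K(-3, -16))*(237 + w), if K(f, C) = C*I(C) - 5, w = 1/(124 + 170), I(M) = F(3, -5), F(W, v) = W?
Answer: 12054467/294 ≈ 41002.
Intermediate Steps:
I(M) = 3
w = 1/294 ≈ 0.0034014
K(f, C) = -5 + 3*C (K(f, C) = C*3 - 5 = 3*C - 5 = -5 + 3*C)
(226 + K(-3, -16))*(237 + w) = (226 + (-5 + 3*(-16)))*(237 + 1/294) = (226 + (-5 - 48))*(69679/294) = (226 - 53)*(69679/294) = 173*(69679/294) = 12054467/294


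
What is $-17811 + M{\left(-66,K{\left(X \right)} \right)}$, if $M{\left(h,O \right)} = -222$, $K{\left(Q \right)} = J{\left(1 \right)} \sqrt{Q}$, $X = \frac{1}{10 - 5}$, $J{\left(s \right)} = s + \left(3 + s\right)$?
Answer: $-18033$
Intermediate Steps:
$J{\left(s \right)} = 3 + 2 s$
$X = \frac{1}{5} \approx 0.2$
$K{\left(Q \right)} = 5 \sqrt{Q}$ ($K{\left(Q \right)} = \left(3 + 2 \cdot 1\right) \sqrt{Q} = \left(3 + 2\right) \sqrt{Q} = 5 \sqrt{Q}$)
$-17811 + M{\left(-66,K{\left(X \right)} \right)} = -17811 - 222 = -18033$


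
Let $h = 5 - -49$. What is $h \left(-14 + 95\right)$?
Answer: $4374$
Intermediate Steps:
$h = 54$ ($h = 5 + 49 = 54$)
$h \left(-14 + 95\right) = 54 \left(-14 + 95\right) = 54 \cdot 81 = 4374$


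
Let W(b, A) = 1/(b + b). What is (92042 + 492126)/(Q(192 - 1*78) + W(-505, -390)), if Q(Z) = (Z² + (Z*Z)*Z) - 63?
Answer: 590009680/1509421769 ≈ 0.39088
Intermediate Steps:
Q(Z) = -63 + Z² + Z³ (Q(Z) = (Z² + Z²*Z) - 63 = (Z² + Z³) - 63 = -63 + Z² + Z³)
W(b, A) = 1/(2*b)
(92042 + 492126)/(Q(192 - 1*78) + W(-505, -390)) = (92042 + 492126)/((-63 + (192 - 1*78)² + (192 - 1*78)³) + (½)/(-505)) = 584168/((-63 + (192 - 78)² + (192 - 78)³) + (½)*(-1/505)) = 584168/((-63 + 114² + 114³) - 1/1010) = 584168/((-63 + 12996 + 1481544) - 1/1010) = 584168/(1494477 - 1/1010) = 584168/(1509421769/1010) = 584168*(1010/1509421769) = 590009680/1509421769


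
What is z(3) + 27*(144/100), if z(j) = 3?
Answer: 1047/25 ≈ 41.880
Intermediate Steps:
z(3) + 27*(144/100) = 3 + 27*(144/100) = 3 + 27*(144*(1/100)) = 3 + 27*(36/25) = 3 + 972/25 = 1047/25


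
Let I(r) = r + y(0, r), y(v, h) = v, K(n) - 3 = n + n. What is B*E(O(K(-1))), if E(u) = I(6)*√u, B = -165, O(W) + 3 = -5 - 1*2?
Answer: -990*I*√10 ≈ -3130.7*I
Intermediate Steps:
K(n) = 3 + 2*n (K(n) = 3 + (n + n) = 3 + 2*n)
I(r) = r (I(r) = r + 0 = r)
O(W) = -10 (O(W) = -3 + (-5 - 1*2) = -3 + (-5 - 2) = -3 - 7 = -10)
E(u) = 6*√u
B*E(O(K(-1))) = -990*√(-10) = -990*I*√10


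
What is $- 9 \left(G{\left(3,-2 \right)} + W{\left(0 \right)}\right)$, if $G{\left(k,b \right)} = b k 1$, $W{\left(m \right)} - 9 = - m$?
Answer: $-27$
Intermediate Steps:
$W{\left(m \right)} = 9 - m$
$G{\left(k,b \right)} = b k$
$- 9 \left(G{\left(3,-2 \right)} + W{\left(0 \right)}\right) = - 9 \left(\left(-2\right) 3 + \left(9 - 0\right)\right) = - 9 \left(-6 + \left(9 + 0\right)\right) = - 9 \left(-6 + 9\right) = \left(-9\right) 3 = -27$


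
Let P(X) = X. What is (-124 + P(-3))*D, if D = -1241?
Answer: 157607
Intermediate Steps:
(-124 + P(-3))*D = (-124 - 3)*(-1241) = -127*(-1241) = 157607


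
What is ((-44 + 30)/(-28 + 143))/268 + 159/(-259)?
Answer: -2452003/3991190 ≈ -0.61435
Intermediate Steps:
((-44 + 30)/(-28 + 143))/268 + 159/(-259) = -14/115*(1/268) + 159*(-1/259) = -14*1/115*(1/268) - 159/259 = -14/115*1/268 - 159/259 = -7/15410 - 159/259 = -2452003/3991190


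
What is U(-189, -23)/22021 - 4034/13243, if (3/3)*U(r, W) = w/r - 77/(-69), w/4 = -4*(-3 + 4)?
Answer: -20320352239/66720525039 ≈ -0.30456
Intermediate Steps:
w = -16 (w = 4*(-4*(-3 + 4)) = 4*(-4*1) = 4*(-4) = -16)
U(r, W) = 77/69 - 16/r (U(r, W) = -16/r - 77/(-69) = -16/r - 77*(-1/69) = -16/r + 77/69 = 77/69 - 16/r)
U(-189, -23)/22021 - 4034/13243 = (77/69 - 16/(-189))/22021 - 4034/13243 = (77/69 - 16*(-1/189))*(1/22021) - 4034*1/13243 = (77/69 + 16/189)*(1/22021) - 4034/13243 = (5219/4347)*(1/22021) - 4034/13243 = 5219/95725287 - 4034/13243 = -20320352239/66720525039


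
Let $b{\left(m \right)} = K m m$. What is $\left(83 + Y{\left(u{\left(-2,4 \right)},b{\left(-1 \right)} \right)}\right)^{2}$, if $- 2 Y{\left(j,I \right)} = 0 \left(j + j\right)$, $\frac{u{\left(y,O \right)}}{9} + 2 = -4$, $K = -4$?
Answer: $6889$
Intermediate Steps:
$u{\left(y,O \right)} = -54$ ($u{\left(y,O \right)} = -18 + 9 \left(-4\right) = -18 - 36 = -54$)
$b{\left(m \right)} = - 4 m^{2}$ ($b{\left(m \right)} = - 4 m m = - 4 m^{2}$)
$Y{\left(j,I \right)} = 0$ ($Y{\left(j,I \right)} = - \frac{0 \left(j + j\right)}{2} = - \frac{0 \cdot 2 j}{2} = \left(- \frac{1}{2}\right) 0 = 0$)
$\left(83 + Y{\left(u{\left(-2,4 \right)},b{\left(-1 \right)} \right)}\right)^{2} = \left(83 + 0\right)^{2} = 83^{2} = 6889$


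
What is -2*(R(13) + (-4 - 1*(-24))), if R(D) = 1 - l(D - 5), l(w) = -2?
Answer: -46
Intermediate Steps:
R(D) = 3 (R(D) = 1 - 1*(-2) = 1 + 2 = 3)
-2*(R(13) + (-4 - 1*(-24))) = -2*(3 + (-4 - 1*(-24))) = -2*(3 + (-4 + 24)) = -2*(3 + 20) = -2*23 = -46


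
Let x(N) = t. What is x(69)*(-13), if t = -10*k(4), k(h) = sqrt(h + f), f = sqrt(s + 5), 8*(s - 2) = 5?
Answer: 65*sqrt(16 + sqrt(122)) ≈ 338.03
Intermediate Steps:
s = 21/8 (s = 2 + (1/8)*5 = 2 + 5/8 = 21/8 ≈ 2.6250)
f = sqrt(122)/4 (f = sqrt(21/8 + 5) = sqrt(61/8) = sqrt(122)/4 ≈ 2.7613)
k(h) = sqrt(h + sqrt(122)/4)
t = -5*sqrt(16 + sqrt(122)) (t = -5*sqrt(sqrt(122) + 4*4) = -5*sqrt(sqrt(122) + 16) = -5*sqrt(16 + sqrt(122)) ≈ -26.003)
x(N) = -5*sqrt(16 + sqrt(122))
x(69)*(-13) = -5*sqrt(16 + sqrt(122))*(-13) = 65*sqrt(16 + sqrt(122))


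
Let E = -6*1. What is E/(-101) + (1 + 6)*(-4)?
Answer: -2822/101 ≈ -27.941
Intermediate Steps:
E = -6
E/(-101) + (1 + 6)*(-4) = -6/(-101) + (1 + 6)*(-4) = -1/101*(-6) + 7*(-4) = 6/101 - 28 = -2822/101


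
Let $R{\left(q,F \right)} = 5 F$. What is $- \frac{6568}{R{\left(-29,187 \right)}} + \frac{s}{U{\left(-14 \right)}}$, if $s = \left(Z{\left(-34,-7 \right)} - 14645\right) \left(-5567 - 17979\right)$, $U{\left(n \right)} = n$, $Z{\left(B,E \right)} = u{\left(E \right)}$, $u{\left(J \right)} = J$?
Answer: $- \frac{161285672236}{6545} \approx -2.4643 \cdot 10^{7}$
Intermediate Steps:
$Z{\left(B,E \right)} = E$
$s = 344995992$ ($s = \left(-7 - 14645\right) \left(-5567 - 17979\right) = \left(-14652\right) \left(-23546\right) = 344995992$)
$- \frac{6568}{R{\left(-29,187 \right)}} + \frac{s}{U{\left(-14 \right)}} = - \frac{6568}{5 \cdot 187} + \frac{344995992}{-14} = - \frac{6568}{935} + 344995992 \left(- \frac{1}{14}\right) = \left(-6568\right) \frac{1}{935} - \frac{172497996}{7} = - \frac{6568}{935} - \frac{172497996}{7} = - \frac{161285672236}{6545}$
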